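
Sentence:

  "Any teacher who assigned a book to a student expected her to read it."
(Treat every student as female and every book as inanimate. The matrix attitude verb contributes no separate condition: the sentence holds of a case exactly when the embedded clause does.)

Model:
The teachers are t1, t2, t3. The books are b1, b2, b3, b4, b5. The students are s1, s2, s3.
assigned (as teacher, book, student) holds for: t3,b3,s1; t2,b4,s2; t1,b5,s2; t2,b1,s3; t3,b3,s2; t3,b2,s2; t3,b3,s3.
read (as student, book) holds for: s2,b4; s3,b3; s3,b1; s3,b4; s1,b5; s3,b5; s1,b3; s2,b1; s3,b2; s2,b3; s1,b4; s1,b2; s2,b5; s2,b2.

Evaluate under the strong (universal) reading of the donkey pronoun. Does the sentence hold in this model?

"her" takes "a student" as antecedent and "it" takes "a book"; both are donkey pronouns co-varying with the restrictor.
Strong reading: for every (t,b,s) with assigned(t,b,s), read(s,b).
Restrictor triples: (t1,b5,s2)→read(s2,b5) ✓  (t2,b1,s3)→read(s3,b1) ✓  (t2,b4,s2)→read(s2,b4) ✓  (t3,b2,s2)→read(s2,b2) ✓  (t3,b3,s1)→read(s1,b3) ✓  (t3,b3,s2)→read(s2,b3) ✓  (t3,b3,s3)→read(s3,b3) ✓
Every restrictor triple satisfies the scope.

True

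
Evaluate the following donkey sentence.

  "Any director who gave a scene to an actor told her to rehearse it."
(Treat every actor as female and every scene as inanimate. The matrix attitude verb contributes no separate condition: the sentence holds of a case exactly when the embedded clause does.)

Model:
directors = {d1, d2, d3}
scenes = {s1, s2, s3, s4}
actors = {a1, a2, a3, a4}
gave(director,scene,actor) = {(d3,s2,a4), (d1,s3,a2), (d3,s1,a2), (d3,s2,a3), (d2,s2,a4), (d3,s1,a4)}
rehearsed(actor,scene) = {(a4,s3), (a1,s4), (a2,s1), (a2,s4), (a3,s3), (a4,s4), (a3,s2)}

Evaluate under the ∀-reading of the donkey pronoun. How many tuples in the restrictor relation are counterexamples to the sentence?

"her" takes "an actor" as antecedent and "it" takes "a scene"; both are donkey pronouns co-varying with the restrictor.
Strong reading: for every (d,s,a) with gave(d,s,a), rehearsed(a,s).
Restrictor triples: (d1,s3,a2)→rehearsed(a2,s3) ✗  (d2,s2,a4)→rehearsed(a4,s2) ✗  (d3,s1,a2)→rehearsed(a2,s1) ✓  (d3,s1,a4)→rehearsed(a4,s1) ✗  (d3,s2,a3)→rehearsed(a3,s2) ✓  (d3,s2,a4)→rehearsed(a4,s2) ✗
Counterexamples (restrictor triples failing the scope): 4.

4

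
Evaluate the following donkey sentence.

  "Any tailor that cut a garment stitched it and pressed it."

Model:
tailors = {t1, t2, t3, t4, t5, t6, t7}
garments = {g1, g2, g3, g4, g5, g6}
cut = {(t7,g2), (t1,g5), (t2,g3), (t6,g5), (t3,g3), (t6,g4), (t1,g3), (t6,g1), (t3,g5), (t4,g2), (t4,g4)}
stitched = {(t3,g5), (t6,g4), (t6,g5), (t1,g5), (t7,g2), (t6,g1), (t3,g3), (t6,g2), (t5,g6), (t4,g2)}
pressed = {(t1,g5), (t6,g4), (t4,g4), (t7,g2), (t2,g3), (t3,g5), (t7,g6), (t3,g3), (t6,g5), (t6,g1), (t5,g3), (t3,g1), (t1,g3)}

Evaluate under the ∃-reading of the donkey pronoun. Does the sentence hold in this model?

"it" takes "a garment" as antecedent — a donkey pronoun bound across the clause boundary.
Weak reading: every tailor t with some cut-garment has at least one cut-garment g such that stitched(t,g) ∧ pressed(t,g).
Per tailor: t1:✓  t2:✗  t3:✓  t4:✗  t6:✓  t7:✓
t2 has no witness among its cut-garments.

False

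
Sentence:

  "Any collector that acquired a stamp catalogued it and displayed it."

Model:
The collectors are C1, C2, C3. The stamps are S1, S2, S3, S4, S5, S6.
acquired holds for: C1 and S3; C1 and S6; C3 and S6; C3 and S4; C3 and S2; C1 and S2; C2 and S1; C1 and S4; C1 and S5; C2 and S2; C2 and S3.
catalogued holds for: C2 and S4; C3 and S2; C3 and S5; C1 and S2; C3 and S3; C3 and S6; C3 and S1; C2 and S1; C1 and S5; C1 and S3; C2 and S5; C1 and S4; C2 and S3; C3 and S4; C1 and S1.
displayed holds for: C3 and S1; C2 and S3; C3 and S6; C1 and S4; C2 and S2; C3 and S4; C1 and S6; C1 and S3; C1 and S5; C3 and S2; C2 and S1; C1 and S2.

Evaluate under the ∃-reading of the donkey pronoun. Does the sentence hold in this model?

"it" takes "a stamp" as antecedent — a donkey pronoun bound across the clause boundary.
Weak reading: every collector c with some acquired-stamp has at least one acquired-stamp s such that catalogued(c,s) ∧ displayed(c,s).
Per collector: C1:✓  C2:✓  C3:✓
Every collector in the restrictor has a witness.

True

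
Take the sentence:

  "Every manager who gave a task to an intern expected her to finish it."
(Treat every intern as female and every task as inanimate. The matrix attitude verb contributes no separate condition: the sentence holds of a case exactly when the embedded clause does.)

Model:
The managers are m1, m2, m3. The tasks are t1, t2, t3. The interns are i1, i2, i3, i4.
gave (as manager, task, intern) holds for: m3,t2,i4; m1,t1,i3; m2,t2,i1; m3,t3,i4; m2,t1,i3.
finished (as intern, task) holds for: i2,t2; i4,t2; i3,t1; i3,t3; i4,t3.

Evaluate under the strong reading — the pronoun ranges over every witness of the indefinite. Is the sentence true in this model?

False

"her" takes "an intern" as antecedent and "it" takes "a task"; both are donkey pronouns co-varying with the restrictor.
Strong reading: for every (m,t,i) with gave(m,t,i), finished(i,t).
Restrictor triples: (m1,t1,i3)→finished(i3,t1) ✓  (m2,t1,i3)→finished(i3,t1) ✓  (m2,t2,i1)→finished(i1,t2) ✗  (m3,t2,i4)→finished(i4,t2) ✓  (m3,t3,i4)→finished(i4,t3) ✓
Counterexample: (m2,t2,i1) — finished(i1,t2) does not hold.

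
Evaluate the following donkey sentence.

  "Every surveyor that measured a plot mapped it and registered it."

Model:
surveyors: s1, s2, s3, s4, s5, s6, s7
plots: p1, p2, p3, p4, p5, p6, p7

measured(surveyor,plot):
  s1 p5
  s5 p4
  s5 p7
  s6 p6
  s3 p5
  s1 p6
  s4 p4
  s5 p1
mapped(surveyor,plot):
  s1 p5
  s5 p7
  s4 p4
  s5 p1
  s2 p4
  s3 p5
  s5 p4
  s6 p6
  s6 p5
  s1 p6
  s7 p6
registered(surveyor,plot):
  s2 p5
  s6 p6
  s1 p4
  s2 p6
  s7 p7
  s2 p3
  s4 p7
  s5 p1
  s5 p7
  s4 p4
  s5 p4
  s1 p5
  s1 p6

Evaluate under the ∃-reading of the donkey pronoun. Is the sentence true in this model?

"it" takes "a plot" as antecedent — a donkey pronoun bound across the clause boundary.
Weak reading: every surveyor s with some measured-plot has at least one measured-plot p such that mapped(s,p) ∧ registered(s,p).
Per surveyor: s1:✓  s3:✗  s4:✓  s5:✓  s6:✓
s3 has no witness among its measured-plots.

False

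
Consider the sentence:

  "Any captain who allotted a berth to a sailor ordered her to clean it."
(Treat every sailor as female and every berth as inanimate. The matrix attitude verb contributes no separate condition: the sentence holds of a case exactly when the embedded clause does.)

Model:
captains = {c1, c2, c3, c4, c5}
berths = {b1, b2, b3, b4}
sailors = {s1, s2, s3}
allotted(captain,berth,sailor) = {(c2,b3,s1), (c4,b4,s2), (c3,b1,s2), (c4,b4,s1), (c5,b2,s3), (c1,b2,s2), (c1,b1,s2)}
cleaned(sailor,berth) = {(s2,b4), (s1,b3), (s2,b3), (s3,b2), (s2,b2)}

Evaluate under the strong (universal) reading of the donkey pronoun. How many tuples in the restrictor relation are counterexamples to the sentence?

"her" takes "a sailor" as antecedent and "it" takes "a berth"; both are donkey pronouns co-varying with the restrictor.
Strong reading: for every (c,b,s) with allotted(c,b,s), cleaned(s,b).
Restrictor triples: (c1,b1,s2)→cleaned(s2,b1) ✗  (c1,b2,s2)→cleaned(s2,b2) ✓  (c2,b3,s1)→cleaned(s1,b3) ✓  (c3,b1,s2)→cleaned(s2,b1) ✗  (c4,b4,s1)→cleaned(s1,b4) ✗  (c4,b4,s2)→cleaned(s2,b4) ✓  (c5,b2,s3)→cleaned(s3,b2) ✓
Counterexamples (restrictor triples failing the scope): 3.

3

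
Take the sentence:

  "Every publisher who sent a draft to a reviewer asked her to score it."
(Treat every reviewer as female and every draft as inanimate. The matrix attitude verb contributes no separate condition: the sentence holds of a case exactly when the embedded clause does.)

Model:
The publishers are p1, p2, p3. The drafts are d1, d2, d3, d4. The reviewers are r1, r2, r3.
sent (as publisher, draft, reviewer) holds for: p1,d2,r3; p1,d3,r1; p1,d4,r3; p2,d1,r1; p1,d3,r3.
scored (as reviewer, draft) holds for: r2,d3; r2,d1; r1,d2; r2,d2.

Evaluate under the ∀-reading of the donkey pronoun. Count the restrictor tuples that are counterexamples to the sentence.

"her" takes "a reviewer" as antecedent and "it" takes "a draft"; both are donkey pronouns co-varying with the restrictor.
Strong reading: for every (p,d,r) with sent(p,d,r), scored(r,d).
Restrictor triples: (p1,d2,r3)→scored(r3,d2) ✗  (p1,d3,r1)→scored(r1,d3) ✗  (p1,d3,r3)→scored(r3,d3) ✗  (p1,d4,r3)→scored(r3,d4) ✗  (p2,d1,r1)→scored(r1,d1) ✗
Counterexamples (restrictor triples failing the scope): 5.

5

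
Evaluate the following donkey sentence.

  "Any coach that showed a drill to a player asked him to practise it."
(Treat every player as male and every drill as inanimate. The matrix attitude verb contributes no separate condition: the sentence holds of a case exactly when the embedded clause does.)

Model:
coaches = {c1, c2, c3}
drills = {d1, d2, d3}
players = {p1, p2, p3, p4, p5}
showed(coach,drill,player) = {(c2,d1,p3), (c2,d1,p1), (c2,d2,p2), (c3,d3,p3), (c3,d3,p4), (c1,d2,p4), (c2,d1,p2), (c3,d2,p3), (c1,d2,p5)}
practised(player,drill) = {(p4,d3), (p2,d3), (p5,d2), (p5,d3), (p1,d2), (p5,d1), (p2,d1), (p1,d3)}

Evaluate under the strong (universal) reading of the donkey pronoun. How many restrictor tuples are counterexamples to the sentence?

"him" takes "a player" as antecedent and "it" takes "a drill"; both are donkey pronouns co-varying with the restrictor.
Strong reading: for every (c,d,p) with showed(c,d,p), practised(p,d).
Restrictor triples: (c1,d2,p4)→practised(p4,d2) ✗  (c1,d2,p5)→practised(p5,d2) ✓  (c2,d1,p1)→practised(p1,d1) ✗  (c2,d1,p2)→practised(p2,d1) ✓  (c2,d1,p3)→practised(p3,d1) ✗  (c2,d2,p2)→practised(p2,d2) ✗  (c3,d2,p3)→practised(p3,d2) ✗  (c3,d3,p3)→practised(p3,d3) ✗  (c3,d3,p4)→practised(p4,d3) ✓
Counterexamples (restrictor triples failing the scope): 6.

6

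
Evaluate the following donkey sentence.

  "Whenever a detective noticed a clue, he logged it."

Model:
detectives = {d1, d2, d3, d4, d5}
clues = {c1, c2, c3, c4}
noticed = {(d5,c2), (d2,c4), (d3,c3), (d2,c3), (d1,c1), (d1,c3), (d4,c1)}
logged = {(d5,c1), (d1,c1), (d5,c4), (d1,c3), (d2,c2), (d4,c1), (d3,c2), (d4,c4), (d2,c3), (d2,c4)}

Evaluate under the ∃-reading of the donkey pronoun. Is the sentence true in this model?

"it" takes "a clue" as antecedent — a donkey pronoun bound across the clause boundary.
Weak reading: every detective d with some noticed-clue has at least one noticed-clue c such that logged(d,c).
Per detective: d1:✓  d2:✓  d3:✗  d4:✓  d5:✗
d3 has no witness among its noticed-clues.

False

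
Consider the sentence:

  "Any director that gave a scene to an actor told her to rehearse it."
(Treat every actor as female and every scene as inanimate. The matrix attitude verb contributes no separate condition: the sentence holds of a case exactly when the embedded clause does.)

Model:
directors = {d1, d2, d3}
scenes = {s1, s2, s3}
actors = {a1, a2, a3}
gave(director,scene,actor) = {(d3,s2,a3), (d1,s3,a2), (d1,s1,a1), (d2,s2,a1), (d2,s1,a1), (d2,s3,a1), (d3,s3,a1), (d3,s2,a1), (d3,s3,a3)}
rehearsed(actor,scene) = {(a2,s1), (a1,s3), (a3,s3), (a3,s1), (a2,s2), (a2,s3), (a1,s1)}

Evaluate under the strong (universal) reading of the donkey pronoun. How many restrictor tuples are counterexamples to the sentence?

"her" takes "an actor" as antecedent and "it" takes "a scene"; both are donkey pronouns co-varying with the restrictor.
Strong reading: for every (d,s,a) with gave(d,s,a), rehearsed(a,s).
Restrictor triples: (d1,s1,a1)→rehearsed(a1,s1) ✓  (d1,s3,a2)→rehearsed(a2,s3) ✓  (d2,s1,a1)→rehearsed(a1,s1) ✓  (d2,s2,a1)→rehearsed(a1,s2) ✗  (d2,s3,a1)→rehearsed(a1,s3) ✓  (d3,s2,a1)→rehearsed(a1,s2) ✗  (d3,s2,a3)→rehearsed(a3,s2) ✗  (d3,s3,a1)→rehearsed(a1,s3) ✓  (d3,s3,a3)→rehearsed(a3,s3) ✓
Counterexamples (restrictor triples failing the scope): 3.

3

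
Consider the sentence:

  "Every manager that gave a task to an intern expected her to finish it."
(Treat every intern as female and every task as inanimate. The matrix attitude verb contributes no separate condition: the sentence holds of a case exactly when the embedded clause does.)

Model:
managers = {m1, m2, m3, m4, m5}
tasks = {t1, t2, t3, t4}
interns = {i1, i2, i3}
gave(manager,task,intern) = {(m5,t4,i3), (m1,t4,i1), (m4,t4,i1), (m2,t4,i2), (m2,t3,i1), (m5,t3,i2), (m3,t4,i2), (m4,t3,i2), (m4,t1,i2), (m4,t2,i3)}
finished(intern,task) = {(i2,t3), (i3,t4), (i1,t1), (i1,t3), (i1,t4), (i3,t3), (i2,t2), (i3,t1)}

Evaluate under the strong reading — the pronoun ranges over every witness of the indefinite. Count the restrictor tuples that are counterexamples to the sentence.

"her" takes "an intern" as antecedent and "it" takes "a task"; both are donkey pronouns co-varying with the restrictor.
Strong reading: for every (m,t,i) with gave(m,t,i), finished(i,t).
Restrictor triples: (m1,t4,i1)→finished(i1,t4) ✓  (m2,t3,i1)→finished(i1,t3) ✓  (m2,t4,i2)→finished(i2,t4) ✗  (m3,t4,i2)→finished(i2,t4) ✗  (m4,t1,i2)→finished(i2,t1) ✗  (m4,t2,i3)→finished(i3,t2) ✗  (m4,t3,i2)→finished(i2,t3) ✓  (m4,t4,i1)→finished(i1,t4) ✓  (m5,t3,i2)→finished(i2,t3) ✓  (m5,t4,i3)→finished(i3,t4) ✓
Counterexamples (restrictor triples failing the scope): 4.

4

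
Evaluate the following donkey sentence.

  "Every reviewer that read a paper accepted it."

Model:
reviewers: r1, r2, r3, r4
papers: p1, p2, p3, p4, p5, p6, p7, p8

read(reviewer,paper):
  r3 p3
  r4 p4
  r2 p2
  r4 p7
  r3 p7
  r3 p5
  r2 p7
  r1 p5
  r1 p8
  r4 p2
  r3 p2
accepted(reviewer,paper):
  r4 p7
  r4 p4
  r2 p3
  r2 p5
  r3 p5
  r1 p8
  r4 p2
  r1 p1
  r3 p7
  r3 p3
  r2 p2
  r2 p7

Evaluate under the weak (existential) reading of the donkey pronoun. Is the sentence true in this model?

True

"it" takes "a paper" as antecedent — a donkey pronoun bound across the clause boundary.
Weak reading: every reviewer r with some read-paper has at least one read-paper p such that accepted(r,p).
Per reviewer: r1:✓  r2:✓  r3:✓  r4:✓
Every reviewer in the restrictor has a witness.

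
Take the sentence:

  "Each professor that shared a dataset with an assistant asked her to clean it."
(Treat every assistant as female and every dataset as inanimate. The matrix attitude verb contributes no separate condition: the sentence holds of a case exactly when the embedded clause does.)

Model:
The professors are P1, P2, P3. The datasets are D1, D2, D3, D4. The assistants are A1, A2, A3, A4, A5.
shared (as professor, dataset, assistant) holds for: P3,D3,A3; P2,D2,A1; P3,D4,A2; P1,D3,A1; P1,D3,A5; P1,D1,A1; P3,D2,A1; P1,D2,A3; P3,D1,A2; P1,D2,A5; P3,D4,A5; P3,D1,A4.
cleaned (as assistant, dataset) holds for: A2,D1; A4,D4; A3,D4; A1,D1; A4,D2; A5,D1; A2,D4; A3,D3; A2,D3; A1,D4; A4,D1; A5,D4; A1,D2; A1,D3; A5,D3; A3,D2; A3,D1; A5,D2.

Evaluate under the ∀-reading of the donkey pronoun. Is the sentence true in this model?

True

"her" takes "an assistant" as antecedent and "it" takes "a dataset"; both are donkey pronouns co-varying with the restrictor.
Strong reading: for every (p,d,a) with shared(p,d,a), cleaned(a,d).
Restrictor triples: (P1,D1,A1)→cleaned(A1,D1) ✓  (P1,D2,A3)→cleaned(A3,D2) ✓  (P1,D2,A5)→cleaned(A5,D2) ✓  (P1,D3,A1)→cleaned(A1,D3) ✓  (P1,D3,A5)→cleaned(A5,D3) ✓  (P2,D2,A1)→cleaned(A1,D2) ✓  (P3,D1,A2)→cleaned(A2,D1) ✓  (P3,D1,A4)→cleaned(A4,D1) ✓  (P3,D2,A1)→cleaned(A1,D2) ✓  (P3,D3,A3)→cleaned(A3,D3) ✓  (P3,D4,A2)→cleaned(A2,D4) ✓  (P3,D4,A5)→cleaned(A5,D4) ✓
Every restrictor triple satisfies the scope.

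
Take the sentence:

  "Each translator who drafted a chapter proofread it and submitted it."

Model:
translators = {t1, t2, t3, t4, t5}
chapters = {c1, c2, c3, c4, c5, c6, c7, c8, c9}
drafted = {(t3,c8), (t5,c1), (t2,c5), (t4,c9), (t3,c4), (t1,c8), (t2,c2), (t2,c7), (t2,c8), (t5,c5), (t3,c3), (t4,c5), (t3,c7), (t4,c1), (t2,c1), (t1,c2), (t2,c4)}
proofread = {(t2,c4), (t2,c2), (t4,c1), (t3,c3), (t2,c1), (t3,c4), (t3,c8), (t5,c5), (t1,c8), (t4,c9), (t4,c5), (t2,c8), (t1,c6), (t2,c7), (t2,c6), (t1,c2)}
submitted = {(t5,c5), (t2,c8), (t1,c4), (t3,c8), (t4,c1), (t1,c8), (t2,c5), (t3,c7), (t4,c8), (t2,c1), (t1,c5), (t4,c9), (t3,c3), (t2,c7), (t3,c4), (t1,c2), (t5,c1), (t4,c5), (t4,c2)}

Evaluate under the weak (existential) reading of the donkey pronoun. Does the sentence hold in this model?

True

"it" takes "a chapter" as antecedent — a donkey pronoun bound across the clause boundary.
Weak reading: every translator t with some drafted-chapter has at least one drafted-chapter c such that proofread(t,c) ∧ submitted(t,c).
Per translator: t1:✓  t2:✓  t3:✓  t4:✓  t5:✓
Every translator in the restrictor has a witness.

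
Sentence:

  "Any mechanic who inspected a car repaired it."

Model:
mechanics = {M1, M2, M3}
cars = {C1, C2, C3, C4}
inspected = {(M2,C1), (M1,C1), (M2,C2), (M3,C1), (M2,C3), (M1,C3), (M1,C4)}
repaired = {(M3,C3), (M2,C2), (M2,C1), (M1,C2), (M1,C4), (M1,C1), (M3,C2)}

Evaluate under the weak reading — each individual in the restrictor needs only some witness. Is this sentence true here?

"it" takes "a car" as antecedent — a donkey pronoun bound across the clause boundary.
Weak reading: every mechanic m with some inspected-car has at least one inspected-car c such that repaired(m,c).
Per mechanic: M1:✓  M2:✓  M3:✗
M3 has no witness among its inspected-cars.

False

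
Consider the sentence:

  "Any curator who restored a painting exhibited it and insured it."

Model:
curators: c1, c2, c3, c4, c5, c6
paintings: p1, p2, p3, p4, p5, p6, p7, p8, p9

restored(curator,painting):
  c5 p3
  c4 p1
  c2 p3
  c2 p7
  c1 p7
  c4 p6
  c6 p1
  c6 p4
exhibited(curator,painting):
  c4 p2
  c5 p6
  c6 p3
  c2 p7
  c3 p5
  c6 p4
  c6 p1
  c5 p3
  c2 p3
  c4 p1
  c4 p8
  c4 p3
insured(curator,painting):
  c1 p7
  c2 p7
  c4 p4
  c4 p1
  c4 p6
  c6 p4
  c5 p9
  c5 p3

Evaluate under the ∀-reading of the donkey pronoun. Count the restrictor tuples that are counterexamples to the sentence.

"it" takes "a painting" as antecedent — a donkey pronoun bound across the clause boundary.
Strong reading: for every (c,p) with restored(c,p), exhibited(c,p) ∧ insured(c,p).
Restrictor pairs: (c1,p7) ✗  (c2,p3) ✗  (c2,p7) ✓  (c4,p1) ✓  (c4,p6) ✗  (c5,p3) ✓  (c6,p1) ✗  (c6,p4) ✓
Counterexamples (restrictor pairs failing the scope): 4.

4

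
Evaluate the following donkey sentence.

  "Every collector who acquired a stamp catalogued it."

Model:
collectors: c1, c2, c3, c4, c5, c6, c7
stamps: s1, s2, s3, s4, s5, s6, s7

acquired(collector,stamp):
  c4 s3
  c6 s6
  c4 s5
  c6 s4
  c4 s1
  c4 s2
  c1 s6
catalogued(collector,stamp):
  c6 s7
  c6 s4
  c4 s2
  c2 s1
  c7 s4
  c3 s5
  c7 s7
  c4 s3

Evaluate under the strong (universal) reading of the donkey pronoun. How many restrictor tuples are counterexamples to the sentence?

4

"it" takes "a stamp" as antecedent — a donkey pronoun bound across the clause boundary.
Strong reading: for every (c,s) with acquired(c,s), catalogued(c,s).
Restrictor pairs: (c1,s6) ✗  (c4,s1) ✗  (c4,s2) ✓  (c4,s3) ✓  (c4,s5) ✗  (c6,s4) ✓  (c6,s6) ✗
Counterexamples (restrictor pairs failing the scope): 4.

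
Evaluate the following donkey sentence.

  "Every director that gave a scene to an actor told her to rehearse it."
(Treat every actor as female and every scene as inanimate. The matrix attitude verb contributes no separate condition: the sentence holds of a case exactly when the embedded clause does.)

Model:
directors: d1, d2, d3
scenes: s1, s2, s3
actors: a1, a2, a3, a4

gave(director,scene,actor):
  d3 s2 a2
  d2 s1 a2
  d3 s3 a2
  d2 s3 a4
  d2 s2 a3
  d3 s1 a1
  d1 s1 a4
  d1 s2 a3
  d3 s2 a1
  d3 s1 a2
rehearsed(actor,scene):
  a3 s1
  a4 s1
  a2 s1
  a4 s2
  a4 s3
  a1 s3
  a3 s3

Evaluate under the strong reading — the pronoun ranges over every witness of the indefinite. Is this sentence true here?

"her" takes "an actor" as antecedent and "it" takes "a scene"; both are donkey pronouns co-varying with the restrictor.
Strong reading: for every (d,s,a) with gave(d,s,a), rehearsed(a,s).
Restrictor triples: (d1,s1,a4)→rehearsed(a4,s1) ✓  (d1,s2,a3)→rehearsed(a3,s2) ✗  (d2,s1,a2)→rehearsed(a2,s1) ✓  (d2,s2,a3)→rehearsed(a3,s2) ✗  (d2,s3,a4)→rehearsed(a4,s3) ✓  (d3,s1,a1)→rehearsed(a1,s1) ✗  (d3,s1,a2)→rehearsed(a2,s1) ✓  (d3,s2,a1)→rehearsed(a1,s2) ✗  (d3,s2,a2)→rehearsed(a2,s2) ✗  (d3,s3,a2)→rehearsed(a2,s3) ✗
Counterexample: (d1,s2,a3) — rehearsed(a3,s2) does not hold.

False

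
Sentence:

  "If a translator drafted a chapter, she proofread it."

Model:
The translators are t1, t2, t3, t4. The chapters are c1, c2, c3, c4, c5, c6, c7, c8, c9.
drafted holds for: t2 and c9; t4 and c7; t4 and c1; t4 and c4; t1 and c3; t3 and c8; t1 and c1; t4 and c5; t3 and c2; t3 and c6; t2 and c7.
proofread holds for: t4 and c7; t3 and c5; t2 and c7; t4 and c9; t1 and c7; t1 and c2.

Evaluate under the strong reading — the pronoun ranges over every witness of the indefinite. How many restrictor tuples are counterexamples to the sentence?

"it" takes "a chapter" as antecedent — a donkey pronoun bound across the clause boundary.
Strong reading: for every (t,c) with drafted(t,c), proofread(t,c).
Restrictor pairs: (t1,c1) ✗  (t1,c3) ✗  (t2,c7) ✓  (t2,c9) ✗  (t3,c2) ✗  (t3,c6) ✗  (t3,c8) ✗  (t4,c1) ✗  (t4,c4) ✗  (t4,c5) ✗  (t4,c7) ✓
Counterexamples (restrictor pairs failing the scope): 9.

9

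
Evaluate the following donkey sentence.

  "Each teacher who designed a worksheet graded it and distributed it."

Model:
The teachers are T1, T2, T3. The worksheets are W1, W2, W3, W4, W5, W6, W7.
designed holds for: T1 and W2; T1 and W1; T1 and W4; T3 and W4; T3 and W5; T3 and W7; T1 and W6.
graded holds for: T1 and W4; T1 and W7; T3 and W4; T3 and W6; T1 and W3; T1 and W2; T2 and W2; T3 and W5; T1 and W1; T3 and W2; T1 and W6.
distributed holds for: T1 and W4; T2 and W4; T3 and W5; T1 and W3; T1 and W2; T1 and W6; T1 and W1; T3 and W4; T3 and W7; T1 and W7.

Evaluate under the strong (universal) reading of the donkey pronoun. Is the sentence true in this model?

False

"it" takes "a worksheet" as antecedent — a donkey pronoun bound across the clause boundary.
Strong reading: for every (t,w) with designed(t,w), graded(t,w) ∧ distributed(t,w).
Restrictor pairs: (T1,W1) ✓  (T1,W2) ✓  (T1,W4) ✓  (T1,W6) ✓  (T3,W4) ✓  (T3,W5) ✓  (T3,W7) ✗
Counterexample: (T3,W7) is in designed but fails the scope.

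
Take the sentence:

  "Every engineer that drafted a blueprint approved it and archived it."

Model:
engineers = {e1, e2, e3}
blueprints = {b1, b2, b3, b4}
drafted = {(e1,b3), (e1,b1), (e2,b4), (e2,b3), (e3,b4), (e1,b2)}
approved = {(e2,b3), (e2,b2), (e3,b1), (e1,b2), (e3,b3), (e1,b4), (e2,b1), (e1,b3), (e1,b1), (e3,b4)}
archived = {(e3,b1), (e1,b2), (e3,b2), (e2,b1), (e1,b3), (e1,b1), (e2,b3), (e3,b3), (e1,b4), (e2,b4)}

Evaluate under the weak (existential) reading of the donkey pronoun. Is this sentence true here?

False

"it" takes "a blueprint" as antecedent — a donkey pronoun bound across the clause boundary.
Weak reading: every engineer e with some drafted-blueprint has at least one drafted-blueprint b such that approved(e,b) ∧ archived(e,b).
Per engineer: e1:✓  e2:✓  e3:✗
e3 has no witness among its drafted-blueprints.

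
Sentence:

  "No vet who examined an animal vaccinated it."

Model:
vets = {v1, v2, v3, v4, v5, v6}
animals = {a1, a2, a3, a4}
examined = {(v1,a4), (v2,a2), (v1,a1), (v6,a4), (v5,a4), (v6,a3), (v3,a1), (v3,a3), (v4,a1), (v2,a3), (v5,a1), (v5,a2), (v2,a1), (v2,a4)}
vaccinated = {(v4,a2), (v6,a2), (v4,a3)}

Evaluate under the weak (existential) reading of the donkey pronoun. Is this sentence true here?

"it" takes "an animal" as antecedent — a donkey pronoun bound across the clause boundary.
Truth condition: for no (v,a) with examined(v,a) does vaccinated(v,a) hold.
Restrictor pairs — does the scope hold? (v1,a1):fails  (v1,a4):fails  (v2,a1):fails  (v2,a2):fails  (v2,a3):fails  (v2,a4):fails  (v3,a1):fails  (v3,a3):fails  (v4,a1):fails  (v5,a1):fails  (v5,a2):fails  (v5,a4):fails  (v6,a3):fails  (v6,a4):fails
Scope holds for no restrictor pair, so the sentence is true.

True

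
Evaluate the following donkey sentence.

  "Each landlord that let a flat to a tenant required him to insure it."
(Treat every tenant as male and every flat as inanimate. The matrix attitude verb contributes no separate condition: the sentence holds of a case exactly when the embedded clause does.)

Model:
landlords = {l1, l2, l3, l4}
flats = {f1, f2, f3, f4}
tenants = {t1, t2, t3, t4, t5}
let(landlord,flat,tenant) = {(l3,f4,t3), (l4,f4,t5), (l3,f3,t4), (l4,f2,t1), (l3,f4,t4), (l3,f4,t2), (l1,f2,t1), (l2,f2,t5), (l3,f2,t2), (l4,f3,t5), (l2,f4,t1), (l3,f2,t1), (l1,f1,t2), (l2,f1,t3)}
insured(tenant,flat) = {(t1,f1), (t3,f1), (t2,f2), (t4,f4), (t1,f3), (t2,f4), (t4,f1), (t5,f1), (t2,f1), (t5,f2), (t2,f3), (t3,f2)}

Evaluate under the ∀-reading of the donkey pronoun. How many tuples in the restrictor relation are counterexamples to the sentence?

"him" takes "a tenant" as antecedent and "it" takes "a flat"; both are donkey pronouns co-varying with the restrictor.
Strong reading: for every (l,f,t) with let(l,f,t), insured(t,f).
Restrictor triples: (l1,f1,t2)→insured(t2,f1) ✓  (l1,f2,t1)→insured(t1,f2) ✗  (l2,f1,t3)→insured(t3,f1) ✓  (l2,f2,t5)→insured(t5,f2) ✓  (l2,f4,t1)→insured(t1,f4) ✗  (l3,f2,t1)→insured(t1,f2) ✗  (l3,f2,t2)→insured(t2,f2) ✓  (l3,f3,t4)→insured(t4,f3) ✗  (l3,f4,t2)→insured(t2,f4) ✓  (l3,f4,t3)→insured(t3,f4) ✗  (l3,f4,t4)→insured(t4,f4) ✓  (l4,f2,t1)→insured(t1,f2) ✗  (l4,f3,t5)→insured(t5,f3) ✗  (l4,f4,t5)→insured(t5,f4) ✗
Counterexamples (restrictor triples failing the scope): 8.

8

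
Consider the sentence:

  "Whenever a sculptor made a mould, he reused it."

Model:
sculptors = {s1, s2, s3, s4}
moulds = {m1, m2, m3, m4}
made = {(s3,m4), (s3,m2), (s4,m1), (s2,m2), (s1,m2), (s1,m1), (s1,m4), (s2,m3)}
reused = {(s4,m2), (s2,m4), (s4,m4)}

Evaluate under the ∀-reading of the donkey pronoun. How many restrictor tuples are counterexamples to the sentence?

8

"it" takes "a mould" as antecedent — a donkey pronoun bound across the clause boundary.
Strong reading: for every (s,m) with made(s,m), reused(s,m).
Restrictor pairs: (s1,m1) ✗  (s1,m2) ✗  (s1,m4) ✗  (s2,m2) ✗  (s2,m3) ✗  (s3,m2) ✗  (s3,m4) ✗  (s4,m1) ✗
Counterexamples (restrictor pairs failing the scope): 8.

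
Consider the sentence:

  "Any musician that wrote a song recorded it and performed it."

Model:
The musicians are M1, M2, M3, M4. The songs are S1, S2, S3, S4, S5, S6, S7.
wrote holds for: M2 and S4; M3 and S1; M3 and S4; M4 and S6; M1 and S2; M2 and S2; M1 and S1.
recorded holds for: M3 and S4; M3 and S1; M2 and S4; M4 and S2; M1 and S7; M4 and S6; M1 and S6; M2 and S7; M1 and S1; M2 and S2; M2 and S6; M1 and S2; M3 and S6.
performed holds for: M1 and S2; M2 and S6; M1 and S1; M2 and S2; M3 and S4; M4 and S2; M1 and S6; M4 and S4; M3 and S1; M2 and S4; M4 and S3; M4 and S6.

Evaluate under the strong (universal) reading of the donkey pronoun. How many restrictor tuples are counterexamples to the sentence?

0

"it" takes "a song" as antecedent — a donkey pronoun bound across the clause boundary.
Strong reading: for every (m,s) with wrote(m,s), recorded(m,s) ∧ performed(m,s).
Restrictor pairs: (M1,S1) ✓  (M1,S2) ✓  (M2,S2) ✓  (M2,S4) ✓  (M3,S1) ✓  (M3,S4) ✓  (M4,S6) ✓
Counterexamples (restrictor pairs failing the scope): 0.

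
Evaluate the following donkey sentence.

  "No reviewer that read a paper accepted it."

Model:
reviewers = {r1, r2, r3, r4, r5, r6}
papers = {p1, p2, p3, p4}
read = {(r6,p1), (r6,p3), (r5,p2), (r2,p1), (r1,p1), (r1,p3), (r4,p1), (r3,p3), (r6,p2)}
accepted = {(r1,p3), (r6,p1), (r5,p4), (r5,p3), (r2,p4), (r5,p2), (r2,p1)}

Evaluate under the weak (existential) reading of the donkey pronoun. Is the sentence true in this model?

False

"it" takes "a paper" as antecedent — a donkey pronoun bound across the clause boundary.
Truth condition: for no (r,p) with read(r,p) does accepted(r,p) hold.
Restrictor pairs — does the scope hold? (r1,p1):fails  (r1,p3):holds  (r2,p1):holds  (r3,p3):fails  (r4,p1):fails  (r5,p2):holds  (r6,p1):holds  (r6,p2):fails  (r6,p3):fails
Scope holds for 4 pair(s), so the sentence is false.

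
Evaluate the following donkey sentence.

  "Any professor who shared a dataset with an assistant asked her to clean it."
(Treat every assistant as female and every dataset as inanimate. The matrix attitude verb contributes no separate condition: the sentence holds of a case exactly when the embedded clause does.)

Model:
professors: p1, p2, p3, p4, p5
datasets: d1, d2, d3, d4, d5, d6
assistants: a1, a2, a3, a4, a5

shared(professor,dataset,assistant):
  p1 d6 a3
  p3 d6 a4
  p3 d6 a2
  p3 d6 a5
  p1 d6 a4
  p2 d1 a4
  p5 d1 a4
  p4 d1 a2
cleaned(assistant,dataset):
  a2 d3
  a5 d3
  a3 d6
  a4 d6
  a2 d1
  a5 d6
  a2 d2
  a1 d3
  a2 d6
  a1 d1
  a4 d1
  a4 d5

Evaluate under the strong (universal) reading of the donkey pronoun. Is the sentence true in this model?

"her" takes "an assistant" as antecedent and "it" takes "a dataset"; both are donkey pronouns co-varying with the restrictor.
Strong reading: for every (p,d,a) with shared(p,d,a), cleaned(a,d).
Restrictor triples: (p1,d6,a3)→cleaned(a3,d6) ✓  (p1,d6,a4)→cleaned(a4,d6) ✓  (p2,d1,a4)→cleaned(a4,d1) ✓  (p3,d6,a2)→cleaned(a2,d6) ✓  (p3,d6,a4)→cleaned(a4,d6) ✓  (p3,d6,a5)→cleaned(a5,d6) ✓  (p4,d1,a2)→cleaned(a2,d1) ✓  (p5,d1,a4)→cleaned(a4,d1) ✓
Every restrictor triple satisfies the scope.

True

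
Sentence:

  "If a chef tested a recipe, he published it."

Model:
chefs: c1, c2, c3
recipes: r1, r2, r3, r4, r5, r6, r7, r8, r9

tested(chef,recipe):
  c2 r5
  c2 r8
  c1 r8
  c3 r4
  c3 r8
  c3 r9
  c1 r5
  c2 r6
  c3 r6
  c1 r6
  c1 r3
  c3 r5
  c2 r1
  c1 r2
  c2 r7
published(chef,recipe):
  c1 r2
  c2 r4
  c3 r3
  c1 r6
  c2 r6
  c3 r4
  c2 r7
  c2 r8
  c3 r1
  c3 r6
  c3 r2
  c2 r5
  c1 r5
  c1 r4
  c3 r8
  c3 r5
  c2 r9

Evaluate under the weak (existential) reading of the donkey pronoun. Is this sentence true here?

"it" takes "a recipe" as antecedent — a donkey pronoun bound across the clause boundary.
Weak reading: every chef c with some tested-recipe has at least one tested-recipe r such that published(c,r).
Per chef: c1:✓  c2:✓  c3:✓
Every chef in the restrictor has a witness.

True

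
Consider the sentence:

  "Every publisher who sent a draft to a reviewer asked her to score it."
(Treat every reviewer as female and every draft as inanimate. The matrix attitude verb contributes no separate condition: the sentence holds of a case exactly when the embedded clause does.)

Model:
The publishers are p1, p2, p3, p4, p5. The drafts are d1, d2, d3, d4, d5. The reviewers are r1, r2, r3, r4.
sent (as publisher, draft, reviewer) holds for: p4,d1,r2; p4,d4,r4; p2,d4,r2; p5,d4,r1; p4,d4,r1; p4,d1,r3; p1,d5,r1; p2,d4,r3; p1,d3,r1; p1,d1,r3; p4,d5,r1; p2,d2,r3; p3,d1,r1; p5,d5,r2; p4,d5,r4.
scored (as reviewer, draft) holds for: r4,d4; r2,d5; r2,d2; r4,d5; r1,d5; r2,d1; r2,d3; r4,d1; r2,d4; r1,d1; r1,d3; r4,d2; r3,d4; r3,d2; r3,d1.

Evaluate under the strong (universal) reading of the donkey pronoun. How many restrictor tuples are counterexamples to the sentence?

2

"her" takes "a reviewer" as antecedent and "it" takes "a draft"; both are donkey pronouns co-varying with the restrictor.
Strong reading: for every (p,d,r) with sent(p,d,r), scored(r,d).
Restrictor triples: (p1,d1,r3)→scored(r3,d1) ✓  (p1,d3,r1)→scored(r1,d3) ✓  (p1,d5,r1)→scored(r1,d5) ✓  (p2,d2,r3)→scored(r3,d2) ✓  (p2,d4,r2)→scored(r2,d4) ✓  (p2,d4,r3)→scored(r3,d4) ✓  (p3,d1,r1)→scored(r1,d1) ✓  (p4,d1,r2)→scored(r2,d1) ✓  (p4,d1,r3)→scored(r3,d1) ✓  (p4,d4,r1)→scored(r1,d4) ✗  (p4,d4,r4)→scored(r4,d4) ✓  (p4,d5,r1)→scored(r1,d5) ✓  (p4,d5,r4)→scored(r4,d5) ✓  (p5,d4,r1)→scored(r1,d4) ✗  (p5,d5,r2)→scored(r2,d5) ✓
Counterexamples (restrictor triples failing the scope): 2.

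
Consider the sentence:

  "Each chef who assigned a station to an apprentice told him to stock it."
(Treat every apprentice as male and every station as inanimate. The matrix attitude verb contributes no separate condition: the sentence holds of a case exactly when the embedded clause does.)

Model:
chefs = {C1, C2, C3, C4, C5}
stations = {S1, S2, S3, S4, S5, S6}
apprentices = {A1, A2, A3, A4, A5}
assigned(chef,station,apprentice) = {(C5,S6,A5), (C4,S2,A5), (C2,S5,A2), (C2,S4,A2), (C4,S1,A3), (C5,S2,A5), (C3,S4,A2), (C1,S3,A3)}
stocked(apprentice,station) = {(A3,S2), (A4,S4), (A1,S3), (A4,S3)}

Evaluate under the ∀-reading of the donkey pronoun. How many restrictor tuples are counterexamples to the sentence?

8

"him" takes "an apprentice" as antecedent and "it" takes "a station"; both are donkey pronouns co-varying with the restrictor.
Strong reading: for every (c,s,a) with assigned(c,s,a), stocked(a,s).
Restrictor triples: (C1,S3,A3)→stocked(A3,S3) ✗  (C2,S4,A2)→stocked(A2,S4) ✗  (C2,S5,A2)→stocked(A2,S5) ✗  (C3,S4,A2)→stocked(A2,S4) ✗  (C4,S1,A3)→stocked(A3,S1) ✗  (C4,S2,A5)→stocked(A5,S2) ✗  (C5,S2,A5)→stocked(A5,S2) ✗  (C5,S6,A5)→stocked(A5,S6) ✗
Counterexamples (restrictor triples failing the scope): 8.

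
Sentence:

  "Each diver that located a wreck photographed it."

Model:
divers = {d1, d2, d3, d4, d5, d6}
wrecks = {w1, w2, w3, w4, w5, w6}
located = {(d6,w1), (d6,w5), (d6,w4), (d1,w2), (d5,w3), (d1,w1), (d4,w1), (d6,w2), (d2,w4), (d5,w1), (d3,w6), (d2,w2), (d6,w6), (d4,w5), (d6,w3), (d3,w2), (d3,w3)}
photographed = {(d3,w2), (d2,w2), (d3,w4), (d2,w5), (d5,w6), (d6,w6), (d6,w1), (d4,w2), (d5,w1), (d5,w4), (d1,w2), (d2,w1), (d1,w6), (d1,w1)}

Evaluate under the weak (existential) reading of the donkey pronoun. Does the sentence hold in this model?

"it" takes "a wreck" as antecedent — a donkey pronoun bound across the clause boundary.
Weak reading: every diver d with some located-wreck has at least one located-wreck w such that photographed(d,w).
Per diver: d1:✓  d2:✓  d3:✓  d4:✗  d5:✓  d6:✓
d4 has no witness among its located-wrecks.

False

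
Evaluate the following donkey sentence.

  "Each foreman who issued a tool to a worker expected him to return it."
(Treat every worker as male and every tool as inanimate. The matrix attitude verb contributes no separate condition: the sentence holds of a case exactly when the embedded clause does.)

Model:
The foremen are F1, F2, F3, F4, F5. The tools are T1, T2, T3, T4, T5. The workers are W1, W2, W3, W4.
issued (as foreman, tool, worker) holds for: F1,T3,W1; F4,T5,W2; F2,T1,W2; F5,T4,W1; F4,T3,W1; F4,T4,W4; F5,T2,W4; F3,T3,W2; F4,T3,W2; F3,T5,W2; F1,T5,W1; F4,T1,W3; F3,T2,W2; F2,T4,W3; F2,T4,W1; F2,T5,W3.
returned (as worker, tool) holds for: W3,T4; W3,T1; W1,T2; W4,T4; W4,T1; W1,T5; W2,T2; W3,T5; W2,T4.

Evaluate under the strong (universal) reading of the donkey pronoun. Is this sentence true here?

False

"him" takes "a worker" as antecedent and "it" takes "a tool"; both are donkey pronouns co-varying with the restrictor.
Strong reading: for every (f,t,w) with issued(f,t,w), returned(w,t).
Restrictor triples: (F1,T3,W1)→returned(W1,T3) ✗  (F1,T5,W1)→returned(W1,T5) ✓  (F2,T1,W2)→returned(W2,T1) ✗  (F2,T4,W1)→returned(W1,T4) ✗  (F2,T4,W3)→returned(W3,T4) ✓  (F2,T5,W3)→returned(W3,T5) ✓  (F3,T2,W2)→returned(W2,T2) ✓  (F3,T3,W2)→returned(W2,T3) ✗  (F3,T5,W2)→returned(W2,T5) ✗  (F4,T1,W3)→returned(W3,T1) ✓  (F4,T3,W1)→returned(W1,T3) ✗  (F4,T3,W2)→returned(W2,T3) ✗  (F4,T4,W4)→returned(W4,T4) ✓  (F4,T5,W2)→returned(W2,T5) ✗  (F5,T2,W4)→returned(W4,T2) ✗  (F5,T4,W1)→returned(W1,T4) ✗
Counterexample: (F1,T3,W1) — returned(W1,T3) does not hold.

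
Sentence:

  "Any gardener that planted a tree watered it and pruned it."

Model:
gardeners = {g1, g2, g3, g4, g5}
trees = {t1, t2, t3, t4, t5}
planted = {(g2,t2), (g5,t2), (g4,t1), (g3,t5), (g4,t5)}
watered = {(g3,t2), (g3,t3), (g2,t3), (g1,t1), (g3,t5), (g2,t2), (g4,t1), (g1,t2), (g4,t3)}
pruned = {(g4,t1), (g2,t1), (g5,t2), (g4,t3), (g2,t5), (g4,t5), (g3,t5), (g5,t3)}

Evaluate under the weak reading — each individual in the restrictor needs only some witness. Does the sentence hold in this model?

False

"it" takes "a tree" as antecedent — a donkey pronoun bound across the clause boundary.
Weak reading: every gardener g with some planted-tree has at least one planted-tree t such that watered(g,t) ∧ pruned(g,t).
Per gardener: g2:✗  g3:✓  g4:✓  g5:✗
g2 has no witness among its planted-trees.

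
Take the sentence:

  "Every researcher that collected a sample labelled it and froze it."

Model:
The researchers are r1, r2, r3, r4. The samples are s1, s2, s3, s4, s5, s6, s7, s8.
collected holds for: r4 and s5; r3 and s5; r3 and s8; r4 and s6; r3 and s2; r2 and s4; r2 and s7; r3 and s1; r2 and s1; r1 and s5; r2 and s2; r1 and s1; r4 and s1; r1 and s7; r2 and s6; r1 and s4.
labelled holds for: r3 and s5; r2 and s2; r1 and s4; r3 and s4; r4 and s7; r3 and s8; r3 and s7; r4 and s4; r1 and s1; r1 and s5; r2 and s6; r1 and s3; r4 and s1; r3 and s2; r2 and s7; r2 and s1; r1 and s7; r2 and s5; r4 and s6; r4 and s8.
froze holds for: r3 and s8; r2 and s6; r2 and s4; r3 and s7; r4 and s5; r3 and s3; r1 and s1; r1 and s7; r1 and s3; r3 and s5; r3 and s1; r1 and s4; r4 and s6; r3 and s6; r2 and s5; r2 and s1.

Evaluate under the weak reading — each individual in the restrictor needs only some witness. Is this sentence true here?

True

"it" takes "a sample" as antecedent — a donkey pronoun bound across the clause boundary.
Weak reading: every researcher r with some collected-sample has at least one collected-sample s such that labelled(r,s) ∧ froze(r,s).
Per researcher: r1:✓  r2:✓  r3:✓  r4:✓
Every researcher in the restrictor has a witness.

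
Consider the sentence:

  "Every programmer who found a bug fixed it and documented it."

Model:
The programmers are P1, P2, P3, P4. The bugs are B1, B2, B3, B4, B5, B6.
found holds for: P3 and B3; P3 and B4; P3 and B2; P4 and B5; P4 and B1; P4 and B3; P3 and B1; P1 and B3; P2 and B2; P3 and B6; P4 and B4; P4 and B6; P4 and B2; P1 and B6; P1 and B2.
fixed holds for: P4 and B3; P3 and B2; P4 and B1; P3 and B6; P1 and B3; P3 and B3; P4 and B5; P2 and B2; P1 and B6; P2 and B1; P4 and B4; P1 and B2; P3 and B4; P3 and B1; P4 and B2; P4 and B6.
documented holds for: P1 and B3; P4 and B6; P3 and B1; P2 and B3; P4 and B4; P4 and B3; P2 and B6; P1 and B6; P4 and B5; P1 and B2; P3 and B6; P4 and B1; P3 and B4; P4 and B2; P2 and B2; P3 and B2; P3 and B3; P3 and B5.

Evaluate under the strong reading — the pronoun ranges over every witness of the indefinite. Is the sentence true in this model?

"it" takes "a bug" as antecedent — a donkey pronoun bound across the clause boundary.
Strong reading: for every (p,b) with found(p,b), fixed(p,b) ∧ documented(p,b).
Restrictor pairs: (P1,B2) ✓  (P1,B3) ✓  (P1,B6) ✓  (P2,B2) ✓  (P3,B1) ✓  (P3,B2) ✓  (P3,B3) ✓  (P3,B4) ✓  (P3,B6) ✓  (P4,B1) ✓  (P4,B2) ✓  (P4,B3) ✓  (P4,B4) ✓  (P4,B5) ✓  (P4,B6) ✓
Every restrictor pair satisfies the scope.

True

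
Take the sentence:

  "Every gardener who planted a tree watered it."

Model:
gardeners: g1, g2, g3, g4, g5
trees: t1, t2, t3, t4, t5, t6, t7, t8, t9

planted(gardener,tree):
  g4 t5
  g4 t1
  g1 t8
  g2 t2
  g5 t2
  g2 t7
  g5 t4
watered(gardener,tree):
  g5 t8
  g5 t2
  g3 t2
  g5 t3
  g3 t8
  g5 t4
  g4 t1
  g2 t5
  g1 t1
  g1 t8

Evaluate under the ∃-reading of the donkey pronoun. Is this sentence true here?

"it" takes "a tree" as antecedent — a donkey pronoun bound across the clause boundary.
Weak reading: every gardener g with some planted-tree has at least one planted-tree t such that watered(g,t).
Per gardener: g1:✓  g2:✗  g4:✓  g5:✓
g2 has no witness among its planted-trees.

False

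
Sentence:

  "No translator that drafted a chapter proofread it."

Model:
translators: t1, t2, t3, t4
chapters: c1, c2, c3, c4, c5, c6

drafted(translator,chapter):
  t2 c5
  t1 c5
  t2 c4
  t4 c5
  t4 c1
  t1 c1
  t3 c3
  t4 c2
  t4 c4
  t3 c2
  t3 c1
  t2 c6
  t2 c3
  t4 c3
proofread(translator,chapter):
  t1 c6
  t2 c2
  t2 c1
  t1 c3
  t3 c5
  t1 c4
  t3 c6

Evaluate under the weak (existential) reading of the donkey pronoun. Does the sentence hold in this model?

"it" takes "a chapter" as antecedent — a donkey pronoun bound across the clause boundary.
Truth condition: for no (t,c) with drafted(t,c) does proofread(t,c) hold.
Restrictor pairs — does the scope hold? (t1,c1):fails  (t1,c5):fails  (t2,c3):fails  (t2,c4):fails  (t2,c5):fails  (t2,c6):fails  (t3,c1):fails  (t3,c2):fails  (t3,c3):fails  (t4,c1):fails  (t4,c2):fails  (t4,c3):fails  (t4,c4):fails  (t4,c5):fails
Scope holds for no restrictor pair, so the sentence is true.

True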